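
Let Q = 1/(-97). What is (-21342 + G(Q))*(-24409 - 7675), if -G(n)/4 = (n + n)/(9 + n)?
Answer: 74636271268/109 ≈ 6.8474e+8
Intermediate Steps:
Q = -1/97 ≈ -0.010309
G(n) = -8*n/(9 + n) (G(n) = -4*(n + n)/(9 + n) = -4*2*n/(9 + n) = -8*n/(9 + n))
(-21342 + G(Q))*(-24409 - 7675) = (-21342 - 8*(-1/97)/(9 - 1/97))*(-24409 - 7675) = (-21342 - 8*(-1/97)/872/97)*(-32084) = (-21342 - 8*(-1/97)*97/872)*(-32084) = (-21342 + 1/109)*(-32084) = -2326277/109*(-32084) = 74636271268/109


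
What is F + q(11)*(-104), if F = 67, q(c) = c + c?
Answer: -2221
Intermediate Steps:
q(c) = 2*c
F + q(11)*(-104) = 67 + (2*11)*(-104) = 67 + 22*(-104) = 67 - 2288 = -2221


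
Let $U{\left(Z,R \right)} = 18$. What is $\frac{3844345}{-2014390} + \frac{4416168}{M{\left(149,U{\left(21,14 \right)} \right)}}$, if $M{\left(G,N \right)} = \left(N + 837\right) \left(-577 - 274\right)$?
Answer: $- \frac{779536620083}{97712015730} \approx -7.9779$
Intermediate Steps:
$M{\left(G,N \right)} = -712287 - 851 N$ ($M{\left(G,N \right)} = \left(837 + N\right) \left(-851\right) = -712287 - 851 N$)
$\frac{3844345}{-2014390} + \frac{4416168}{M{\left(149,U{\left(21,14 \right)} \right)}} = \frac{3844345}{-2014390} + \frac{4416168}{-712287 - 15318} = 3844345 \left(- \frac{1}{2014390}\right) + \frac{4416168}{-712287 - 15318} = - \frac{768869}{402878} + \frac{4416168}{-727605} = - \frac{768869}{402878} + 4416168 \left(- \frac{1}{727605}\right) = - \frac{768869}{402878} - \frac{1472056}{242535} = - \frac{779536620083}{97712015730}$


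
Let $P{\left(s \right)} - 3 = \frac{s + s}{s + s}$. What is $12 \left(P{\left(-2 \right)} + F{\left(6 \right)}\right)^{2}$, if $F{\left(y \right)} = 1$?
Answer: $300$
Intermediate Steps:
$P{\left(s \right)} = 4$ ($P{\left(s \right)} = 3 + \frac{s + s}{s + s} = 3 + \frac{2 s}{2 s} = 3 + 2 s \frac{1}{2 s} = 3 + 1 = 4$)
$12 \left(P{\left(-2 \right)} + F{\left(6 \right)}\right)^{2} = 12 \left(4 + 1\right)^{2} = 12 \cdot 5^{2} = 12 \cdot 25 = 300$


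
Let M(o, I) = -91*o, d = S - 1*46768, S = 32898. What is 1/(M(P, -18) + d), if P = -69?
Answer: -1/7591 ≈ -0.00013173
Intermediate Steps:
d = -13870 (d = 32898 - 1*46768 = 32898 - 46768 = -13870)
1/(M(P, -18) + d) = 1/(-91*(-69) - 13870) = 1/(6279 - 13870) = 1/(-7591) = -1/7591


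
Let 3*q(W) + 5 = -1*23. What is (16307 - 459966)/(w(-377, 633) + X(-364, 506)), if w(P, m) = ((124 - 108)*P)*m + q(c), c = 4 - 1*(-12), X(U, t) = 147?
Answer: 1330977/11454355 ≈ 0.11620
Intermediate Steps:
c = 16 (c = 4 + 12 = 16)
q(W) = -28/3 (q(W) = -5/3 + (-1*23)/3 = -5/3 + (⅓)*(-23) = -5/3 - 23/3 = -28/3)
w(P, m) = -28/3 + 16*P*m (w(P, m) = ((124 - 108)*P)*m - 28/3 = (16*P)*m - 28/3 = 16*P*m - 28/3 = -28/3 + 16*P*m)
(16307 - 459966)/(w(-377, 633) + X(-364, 506)) = (16307 - 459966)/((-28/3 + 16*(-377)*633) + 147) = -443659/((-28/3 - 3818256) + 147) = -443659/(-11454796/3 + 147) = -443659/(-11454355/3) = -443659*(-3/11454355) = 1330977/11454355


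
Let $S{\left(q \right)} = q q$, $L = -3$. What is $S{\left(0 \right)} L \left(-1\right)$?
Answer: $0$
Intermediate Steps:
$S{\left(q \right)} = q^{2}$
$S{\left(0 \right)} L \left(-1\right) = 0^{2} \left(-3\right) \left(-1\right) = 0 \left(-3\right) \left(-1\right) = 0 \left(-1\right) = 0$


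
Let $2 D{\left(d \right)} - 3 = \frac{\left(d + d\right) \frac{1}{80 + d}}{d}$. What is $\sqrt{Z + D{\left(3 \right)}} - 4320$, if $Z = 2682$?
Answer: $-4320 + \frac{\sqrt{73946858}}{166} \approx -4268.2$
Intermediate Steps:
$D{\left(d \right)} = \frac{3}{2} + \frac{1}{80 + d}$ ($D{\left(d \right)} = \frac{3}{2} + \frac{\frac{d + d}{80 + d} \frac{1}{d}}{2} = \frac{3}{2} + \frac{\frac{2 d}{80 + d} \frac{1}{d}}{2} = \frac{3}{2} + \frac{2 \frac{1}{80 + d}}{2} = \frac{3}{2} + \frac{1}{80 + d}$)
$\sqrt{Z + D{\left(3 \right)}} - 4320 = \sqrt{2682 + \frac{242 + 3 \cdot 3}{2 \left(80 + 3\right)}} - 4320 = \sqrt{2682 + \frac{242 + 9}{2 \cdot 83}} - 4320 = \sqrt{2682 + \frac{1}{2} \cdot \frac{1}{83} \cdot 251} - 4320 = \sqrt{2682 + \frac{251}{166}} - 4320 = \sqrt{\frac{445463}{166}} - 4320 = \frac{\sqrt{73946858}}{166} - 4320 = -4320 + \frac{\sqrt{73946858}}{166}$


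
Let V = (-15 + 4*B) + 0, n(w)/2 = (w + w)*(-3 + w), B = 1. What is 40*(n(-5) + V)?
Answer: 5960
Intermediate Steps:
n(w) = 4*w*(-3 + w) (n(w) = 2*((w + w)*(-3 + w)) = 2*((2*w)*(-3 + w)) = 2*(2*w*(-3 + w)) = 4*w*(-3 + w))
V = -11 (V = (-15 + 4*1) + 0 = (-15 + 4) + 0 = -11 + 0 = -11)
40*(n(-5) + V) = 40*(4*(-5)*(-3 - 5) - 11) = 40*(4*(-5)*(-8) - 11) = 40*(160 - 11) = 40*149 = 5960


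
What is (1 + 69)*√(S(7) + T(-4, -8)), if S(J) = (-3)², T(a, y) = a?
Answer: 70*√5 ≈ 156.52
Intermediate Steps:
S(J) = 9
(1 + 69)*√(S(7) + T(-4, -8)) = (1 + 69)*√(9 - 4) = 70*√5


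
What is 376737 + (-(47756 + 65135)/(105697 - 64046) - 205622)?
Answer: 7126997974/41651 ≈ 1.7111e+5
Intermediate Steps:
376737 + (-(47756 + 65135)/(105697 - 64046) - 205622) = 376737 + (-112891/41651 - 205622) = 376737 - 8564474813/41651 = 7126997974/41651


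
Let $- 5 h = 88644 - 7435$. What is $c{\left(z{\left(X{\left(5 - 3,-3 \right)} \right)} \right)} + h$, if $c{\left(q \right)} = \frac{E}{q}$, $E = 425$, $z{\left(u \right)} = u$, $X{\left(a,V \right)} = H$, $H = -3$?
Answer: $- \frac{245752}{15} \approx -16383.0$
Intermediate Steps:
$X{\left(a,V \right)} = -3$
$h = - \frac{81209}{5}$ ($h = - \frac{88644 - 7435}{5} = \left(- \frac{1}{5}\right) 81209 = - \frac{81209}{5} \approx -16242.0$)
$c{\left(q \right)} = \frac{425}{q}$
$c{\left(z{\left(X{\left(5 - 3,-3 \right)} \right)} \right)} + h = \frac{425}{-3} - \frac{81209}{5} = 425 \left(- \frac{1}{3}\right) - \frac{81209}{5} = - \frac{425}{3} - \frac{81209}{5} = - \frac{245752}{15}$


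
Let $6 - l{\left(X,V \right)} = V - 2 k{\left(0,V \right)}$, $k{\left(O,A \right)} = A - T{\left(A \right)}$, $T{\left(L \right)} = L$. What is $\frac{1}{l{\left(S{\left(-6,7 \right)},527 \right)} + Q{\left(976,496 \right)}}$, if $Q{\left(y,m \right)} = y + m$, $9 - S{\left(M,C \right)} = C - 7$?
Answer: $\frac{1}{951} \approx 0.0010515$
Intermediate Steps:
$S{\left(M,C \right)} = 16 - C$ ($S{\left(M,C \right)} = 9 - \left(C - 7\right) = 9 - \left(-7 + C\right) = 16 - C$)
$k{\left(O,A \right)} = 0$ ($k{\left(O,A \right)} = A - A = 0$)
$Q{\left(y,m \right)} = m + y$
$l{\left(X,V \right)} = 6 - V$ ($l{\left(X,V \right)} = 6 - \left(V - 0\right) = 6 - \left(V + 0\right) = 6 - V$)
$\frac{1}{l{\left(S{\left(-6,7 \right)},527 \right)} + Q{\left(976,496 \right)}} = \frac{1}{\left(6 - 527\right) + \left(496 + 976\right)} = \frac{1}{\left(6 - 527\right) + 1472} = \frac{1}{-521 + 1472} = \frac{1}{951}$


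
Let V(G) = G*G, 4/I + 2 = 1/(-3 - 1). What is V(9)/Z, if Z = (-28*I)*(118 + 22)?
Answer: 729/62720 ≈ 0.011623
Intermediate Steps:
I = -16/9 (I = 4/(-2 + 1/(-3 - 1)) = 4/(-2 + 1/(-4)) = 4/(-2 - ¼) = 4/(-9/4) = 4*(-4/9) = -16/9 ≈ -1.7778)
V(G) = G²
Z = 62720/9 (Z = (-28*(-16/9))*(118 + 22) = (448/9)*140 = 62720/9 ≈ 6968.9)
V(9)/Z = 9²/(62720/9) = 81*(9/62720) = 729/62720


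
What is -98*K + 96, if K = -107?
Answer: 10582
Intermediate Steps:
-98*K + 96 = -98*(-107) + 96 = 10486 + 96 = 10582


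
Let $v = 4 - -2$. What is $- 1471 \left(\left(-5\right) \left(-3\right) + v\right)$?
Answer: $-30891$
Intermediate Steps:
$v = 6$ ($v = 4 + 2 = 6$)
$- 1471 \left(\left(-5\right) \left(-3\right) + v\right) = - 1471 \left(\left(-5\right) \left(-3\right) + 6\right) = - 1471 \left(15 + 6\right) = \left(-1471\right) 21 = -30891$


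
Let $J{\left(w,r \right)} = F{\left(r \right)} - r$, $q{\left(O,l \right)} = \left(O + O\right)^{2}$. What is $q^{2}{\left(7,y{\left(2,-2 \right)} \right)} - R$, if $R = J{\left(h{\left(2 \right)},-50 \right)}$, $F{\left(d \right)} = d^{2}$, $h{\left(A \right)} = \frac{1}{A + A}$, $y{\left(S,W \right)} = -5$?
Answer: $35866$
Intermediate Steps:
$q{\left(O,l \right)} = 4 O^{2}$ ($q{\left(O,l \right)} = \left(2 O\right)^{2} = 4 O^{2}$)
$h{\left(A \right)} = \frac{1}{2 A}$
$J{\left(w,r \right)} = r^{2} - r$
$R = 2550$ ($R = - 50 \left(-1 - 50\right) = \left(-50\right) \left(-51\right) = 2550$)
$q^{2}{\left(7,y{\left(2,-2 \right)} \right)} - R = \left(4 \cdot 7^{2}\right)^{2} - 2550 = \left(4 \cdot 49\right)^{2} - 2550 = 196^{2} - 2550 = 38416 - 2550 = 35866$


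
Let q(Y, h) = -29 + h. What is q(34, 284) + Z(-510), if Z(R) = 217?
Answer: 472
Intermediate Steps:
q(34, 284) + Z(-510) = (-29 + 284) + 217 = 255 + 217 = 472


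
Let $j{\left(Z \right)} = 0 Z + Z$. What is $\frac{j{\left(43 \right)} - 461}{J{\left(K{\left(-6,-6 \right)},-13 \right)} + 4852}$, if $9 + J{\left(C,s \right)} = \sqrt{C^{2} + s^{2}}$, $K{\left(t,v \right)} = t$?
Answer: $- \frac{1012187}{11727222} + \frac{209 \sqrt{205}}{11727222} \approx -0.086056$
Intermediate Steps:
$j{\left(Z \right)} = Z$ ($j{\left(Z \right)} = 0 + Z = Z$)
$J{\left(C,s \right)} = -9 + \sqrt{C^{2} + s^{2}}$
$\frac{j{\left(43 \right)} - 461}{J{\left(K{\left(-6,-6 \right)},-13 \right)} + 4852} = \frac{43 - 461}{\left(-9 + \sqrt{\left(-6\right)^{2} + \left(-13\right)^{2}}\right) + 4852} = - \frac{418}{\left(-9 + \sqrt{36 + 169}\right) + 4852} = - \frac{418}{\left(-9 + \sqrt{205}\right) + 4852} = - \frac{418}{4843 + \sqrt{205}}$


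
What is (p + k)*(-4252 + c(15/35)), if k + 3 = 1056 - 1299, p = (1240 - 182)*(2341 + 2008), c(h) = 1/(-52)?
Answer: -254325805145/13 ≈ -1.9564e+10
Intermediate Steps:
c(h) = -1/52
p = 4601242 (p = 1058*4349 = 4601242)
k = -246 (k = -3 + (1056 - 1299) = -3 - 243 = -246)
(p + k)*(-4252 + c(15/35)) = (4601242 - 246)*(-4252 - 1/52) = 4600996*(-221105/52) = -254325805145/13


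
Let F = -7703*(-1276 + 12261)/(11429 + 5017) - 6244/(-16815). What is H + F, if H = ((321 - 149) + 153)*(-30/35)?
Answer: -1166492302723/215086270 ≈ -5423.4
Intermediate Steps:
H = -1950/7 (H = (172 + 153)*(-30*1/35) = 325*(-6/7) = -1950/7 ≈ -278.57)
F = -158082201889/30726610 (F = -7703/(16446/10985) - 6244*(-1/16815) = -7703/(16446*(1/10985)) + 6244/16815 = -7703/16446/10985 + 6244/16815 = -7703*10985/16446 + 6244/16815 = -84617455/16446 + 6244/16815 = -158082201889/30726610 ≈ -5144.8)
H + F = -1950/7 - 158082201889/30726610 = -1166492302723/215086270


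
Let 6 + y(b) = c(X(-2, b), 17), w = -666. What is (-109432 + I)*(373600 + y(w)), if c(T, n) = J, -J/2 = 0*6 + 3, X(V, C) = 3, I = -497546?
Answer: -226759697064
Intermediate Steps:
J = -6 (J = -2*(0*6 + 3) = -2*(0 + 3) = -2*3 = -6)
c(T, n) = -6
y(b) = -12 (y(b) = -6 - 6 = -12)
(-109432 + I)*(373600 + y(w)) = (-109432 - 497546)*(373600 - 12) = -606978*373588 = -226759697064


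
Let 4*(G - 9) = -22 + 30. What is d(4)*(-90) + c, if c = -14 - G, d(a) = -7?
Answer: 605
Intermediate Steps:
G = 11 (G = 9 + (-22 + 30)/4 = 9 + (¼)*8 = 9 + 2 = 11)
c = -25 (c = -14 - 1*11 = -14 - 11 = -25)
d(4)*(-90) + c = -7*(-90) - 25 = 630 - 25 = 605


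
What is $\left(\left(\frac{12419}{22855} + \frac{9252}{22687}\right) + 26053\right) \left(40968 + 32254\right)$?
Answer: $\frac{141310827314849628}{74073055} \approx 1.9077 \cdot 10^{9}$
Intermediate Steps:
$\left(\left(\frac{12419}{22855} + \frac{9252}{22687}\right) + 26053\right) \left(40968 + 32254\right) = \left(\left(12419 \cdot \frac{1}{22855} + 9252 \cdot \frac{1}{22687}\right) + 26053\right) 73222 = \left(\left(\frac{12419}{22855} + \frac{9252}{22687}\right) + 26053\right) 73222 = \left(\frac{70457759}{74073055} + 26053\right) 73222 = \frac{1929895759674}{74073055} \cdot 73222 = \frac{141310827314849628}{74073055}$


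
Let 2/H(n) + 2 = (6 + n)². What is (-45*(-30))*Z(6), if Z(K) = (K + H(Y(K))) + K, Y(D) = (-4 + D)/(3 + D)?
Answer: 24198750/1487 ≈ 16274.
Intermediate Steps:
Y(D) = (-4 + D)/(3 + D)
H(n) = 2/(-2 + (6 + n)²)
Z(K) = 2*K + 2/(-2 + (6 + (-4 + K)/(3 + K))²) (Z(K) = (K + 2/(-2 + (6 + (-4 + K)/(3 + K))²)) + K = 2*K + 2/(-2 + (6 + (-4 + K)/(3 + K))²))
(-45*(-30))*Z(6) = (-45*(-30))*(2*(9 + 47*6³ + 184*6 + 185*6²)/(178 + 47*6² + 184*6)) = 1350*(2*(9 + 47*216 + 1104 + 185*36)/(178 + 47*36 + 1104)) = 1350*(2*(9 + 10152 + 1104 + 6660)/(178 + 1692 + 1104)) = 1350*(2*17925/2974) = 1350*(2*(1/2974)*17925) = 1350*(17925/1487) = 24198750/1487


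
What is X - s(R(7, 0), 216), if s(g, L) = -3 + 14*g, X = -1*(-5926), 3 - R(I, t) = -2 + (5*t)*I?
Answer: 5859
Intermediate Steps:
R(I, t) = 5 - 5*I*t (R(I, t) = 3 - (-2 + (5*t)*I) = 3 - (-2 + 5*I*t) = 3 + (2 - 5*I*t) = 5 - 5*I*t)
X = 5926
X - s(R(7, 0), 216) = 5926 - (-3 + 14*(5 - 5*7*0)) = 5926 - (-3 + 14*(5 + 0)) = 5926 - (-3 + 14*5) = 5926 - (-3 + 70) = 5926 - 1*67 = 5926 - 67 = 5859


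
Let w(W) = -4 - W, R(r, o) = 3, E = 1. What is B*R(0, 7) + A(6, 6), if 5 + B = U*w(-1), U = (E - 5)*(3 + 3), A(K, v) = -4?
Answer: 197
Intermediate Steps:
U = -24 (U = (1 - 5)*(3 + 3) = -4*6 = -24)
B = 67 (B = -5 - 24*(-4 - 1*(-1)) = -5 - 24*(-4 + 1) = -5 - 24*(-3) = -5 + 72 = 67)
B*R(0, 7) + A(6, 6) = 67*3 - 4 = 201 - 4 = 197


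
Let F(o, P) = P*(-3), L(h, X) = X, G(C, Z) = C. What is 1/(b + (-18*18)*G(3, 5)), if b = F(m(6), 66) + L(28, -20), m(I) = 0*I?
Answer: -1/1190 ≈ -0.00084034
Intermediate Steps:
m(I) = 0
F(o, P) = -3*P
b = -218 (b = -3*66 - 20 = -198 - 20 = -218)
1/(b + (-18*18)*G(3, 5)) = 1/(-218 - 18*18*3) = 1/(-218 - 324*3) = 1/(-218 - 972) = 1/(-1190) = -1/1190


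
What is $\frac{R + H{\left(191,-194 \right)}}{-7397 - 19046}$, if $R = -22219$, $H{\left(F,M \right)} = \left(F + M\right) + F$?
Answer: $\frac{22031}{26443} \approx 0.83315$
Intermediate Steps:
$H{\left(F,M \right)} = M + 2 F$
$\frac{R + H{\left(191,-194 \right)}}{-7397 - 19046} = \frac{-22219 + \left(-194 + 2 \cdot 191\right)}{-7397 - 19046} = \frac{-22219 + \left(-194 + 382\right)}{-26443} = \left(-22219 + 188\right) \left(- \frac{1}{26443}\right) = \left(-22031\right) \left(- \frac{1}{26443}\right) = \frac{22031}{26443}$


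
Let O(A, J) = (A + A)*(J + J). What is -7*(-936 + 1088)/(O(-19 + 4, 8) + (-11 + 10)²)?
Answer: 1064/479 ≈ 2.2213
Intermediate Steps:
O(A, J) = 4*A*J (O(A, J) = (2*A)*(2*J) = 4*A*J)
-7*(-936 + 1088)/(O(-19 + 4, 8) + (-11 + 10)²) = -7*(-936 + 1088)/(4*(-19 + 4)*8 + (-11 + 10)²) = -1064/(4*(-15)*8 + (-1)²) = -1064/(-480 + 1) = -1064/(-479) = -1064*(-1)/479 = -7*(-152/479) = 1064/479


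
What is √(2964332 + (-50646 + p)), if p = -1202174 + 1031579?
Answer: √2743091 ≈ 1656.2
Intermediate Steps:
p = -170595
√(2964332 + (-50646 + p)) = √(2964332 + (-50646 - 170595)) = √(2964332 - 221241) = √2743091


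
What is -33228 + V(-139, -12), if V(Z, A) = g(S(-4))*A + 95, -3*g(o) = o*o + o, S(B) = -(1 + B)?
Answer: -33085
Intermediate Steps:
S(B) = -1 - B
g(o) = -o/3 - o²/3 (g(o) = -(o*o + o)/3 = -(o² + o)/3 = -(o + o²)/3 = -o/3 - o²/3)
V(Z, A) = 95 - 4*A (V(Z, A) = (-(-1 - 1*(-4))*(1 + (-1 - 1*(-4)))/3)*A + 95 = (-(-1 + 4)*(1 + (-1 + 4))/3)*A + 95 = (-⅓*3*(1 + 3))*A + 95 = (-⅓*3*4)*A + 95 = -4*A + 95 = 95 - 4*A)
-33228 + V(-139, -12) = -33228 + (95 - 4*(-12)) = -33228 + (95 + 48) = -33228 + 143 = -33085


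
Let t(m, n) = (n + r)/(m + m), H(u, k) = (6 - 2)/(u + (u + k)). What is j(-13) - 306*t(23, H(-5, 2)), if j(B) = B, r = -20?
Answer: 5675/46 ≈ 123.37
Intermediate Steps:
H(u, k) = 4/(k + 2*u) (H(u, k) = 4/(u + (k + u)) = 4/(k + 2*u))
t(m, n) = (-20 + n)/(2*m) (t(m, n) = (n - 20)/(m + m) = (-20 + n)/((2*m)) = (-20 + n)*(1/(2*m)) = (-20 + n)/(2*m))
j(-13) - 306*t(23, H(-5, 2)) = -13 - 153*(-20 + 4/(2 + 2*(-5)))/23 = -13 - 153*(-20 + 4/(2 - 10))/23 = -13 - 153*(-20 + 4/(-8))/23 = -13 - 153*(-20 + 4*(-⅛))/23 = -13 - 153*(-20 - ½)/23 = -13 - 153*(-41)/(23*2) = -13 - 306*(-41/92) = -13 + 6273/46 = 5675/46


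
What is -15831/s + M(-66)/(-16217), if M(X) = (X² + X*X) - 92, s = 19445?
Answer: -424347227/315339565 ≈ -1.3457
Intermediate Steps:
M(X) = -92 + 2*X² (M(X) = (X² + X²) - 92 = 2*X² - 92 = -92 + 2*X²)
-15831/s + M(-66)/(-16217) = -15831/19445 + (-92 + 2*(-66)²)/(-16217) = -15831*1/19445 + (-92 + 2*4356)*(-1/16217) = -15831/19445 + (-92 + 8712)*(-1/16217) = -15831/19445 + 8620*(-1/16217) = -15831/19445 - 8620/16217 = -424347227/315339565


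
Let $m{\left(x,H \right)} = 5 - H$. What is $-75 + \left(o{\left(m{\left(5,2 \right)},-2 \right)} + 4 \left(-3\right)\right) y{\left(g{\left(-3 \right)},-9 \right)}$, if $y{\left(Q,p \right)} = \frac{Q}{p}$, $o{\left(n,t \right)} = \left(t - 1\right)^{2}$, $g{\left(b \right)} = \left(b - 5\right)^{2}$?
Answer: $- \frac{161}{3} \approx -53.667$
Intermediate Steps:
$g{\left(b \right)} = \left(-5 + b\right)^{2}$
$o{\left(n,t \right)} = \left(-1 + t\right)^{2}$
$-75 + \left(o{\left(m{\left(5,2 \right)},-2 \right)} + 4 \left(-3\right)\right) y{\left(g{\left(-3 \right)},-9 \right)} = -75 + \left(\left(-1 - 2\right)^{2} + 4 \left(-3\right)\right) \frac{\left(-5 - 3\right)^{2}}{-9} = -75 + \left(\left(-3\right)^{2} - 12\right) \left(-8\right)^{2} \left(- \frac{1}{9}\right) = -75 + \left(9 - 12\right) 64 \left(- \frac{1}{9}\right) = -75 - - \frac{64}{3} = -75 + \frac{64}{3} = - \frac{161}{3}$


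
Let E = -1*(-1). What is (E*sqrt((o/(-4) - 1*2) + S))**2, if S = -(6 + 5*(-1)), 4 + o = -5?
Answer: -3/4 ≈ -0.75000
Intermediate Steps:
o = -9 (o = -4 - 5 = -9)
S = -1 (S = -(6 - 5) = -1*1 = -1)
E = 1
(E*sqrt((o/(-4) - 1*2) + S))**2 = (1*sqrt((-9/(-4) - 1*2) - 1))**2 = (1*sqrt((-9*(-1/4) - 2) - 1))**2 = (1*sqrt((9/4 - 2) - 1))**2 = (1*sqrt(1/4 - 1))**2 = (1*sqrt(-3/4))**2 = (1*(I*sqrt(3)/2))**2 = (I*sqrt(3)/2)**2 = -3/4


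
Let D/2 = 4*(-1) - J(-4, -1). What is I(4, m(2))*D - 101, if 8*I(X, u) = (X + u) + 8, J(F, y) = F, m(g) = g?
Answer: -101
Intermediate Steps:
D = 0 (D = 2*(4*(-1) - 1*(-4)) = 2*(-4 + 4) = 2*0 = 0)
I(X, u) = 1 + X/8 + u/8 (I(X, u) = ((X + u) + 8)/8 = (8 + X + u)/8 = 1 + X/8 + u/8)
I(4, m(2))*D - 101 = (1 + (⅛)*4 + (⅛)*2)*0 - 101 = (1 + ½ + ¼)*0 - 101 = (7/4)*0 - 101 = 0 - 101 = -101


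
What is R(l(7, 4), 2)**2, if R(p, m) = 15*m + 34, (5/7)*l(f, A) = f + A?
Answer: 4096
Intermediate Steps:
l(f, A) = 7*A/5 + 7*f/5 (l(f, A) = 7*(f + A)/5 = 7*(A + f)/5 = 7*A/5 + 7*f/5)
R(p, m) = 34 + 15*m
R(l(7, 4), 2)**2 = (34 + 15*2)**2 = (34 + 30)**2 = 64**2 = 4096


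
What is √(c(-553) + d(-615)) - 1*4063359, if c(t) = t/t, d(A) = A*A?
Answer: -4063359 + √378226 ≈ -4.0627e+6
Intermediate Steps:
d(A) = A²
c(t) = 1
√(c(-553) + d(-615)) - 1*4063359 = √(1 + (-615)²) - 1*4063359 = √(1 + 378225) - 4063359 = √378226 - 4063359 = -4063359 + √378226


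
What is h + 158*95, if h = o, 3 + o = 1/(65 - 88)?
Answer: 345160/23 ≈ 15007.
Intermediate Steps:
o = -70/23 (o = -3 + 1/(65 - 88) = -3 + 1/(-23) = -3 - 1/23 = -70/23 ≈ -3.0435)
h = -70/23 ≈ -3.0435
h + 158*95 = -70/23 + 158*95 = -70/23 + 15010 = 345160/23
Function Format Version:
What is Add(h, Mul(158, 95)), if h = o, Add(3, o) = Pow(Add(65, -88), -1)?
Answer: Rational(345160, 23) ≈ 15007.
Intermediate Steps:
o = Rational(-70, 23) (o = Add(-3, Pow(Add(65, -88), -1)) = Add(-3, Pow(-23, -1)) = Add(-3, Rational(-1, 23)) = Rational(-70, 23) ≈ -3.0435)
h = Rational(-70, 23) ≈ -3.0435
Add(h, Mul(158, 95)) = Add(Rational(-70, 23), Mul(158, 95)) = Add(Rational(-70, 23), 15010) = Rational(345160, 23)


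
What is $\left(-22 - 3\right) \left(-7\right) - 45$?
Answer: $130$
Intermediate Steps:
$\left(-22 - 3\right) \left(-7\right) - 45 = \left(-25\right) \left(-7\right) - 45 = 175 - 45 = 130$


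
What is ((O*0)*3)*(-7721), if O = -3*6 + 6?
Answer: 0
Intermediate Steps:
O = -12 (O = -18 + 6 = -12)
((O*0)*3)*(-7721) = (-12*0*3)*(-7721) = (0*3)*(-7721) = 0*(-7721) = 0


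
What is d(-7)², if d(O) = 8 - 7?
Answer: 1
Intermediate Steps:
d(O) = 1
d(-7)² = 1² = 1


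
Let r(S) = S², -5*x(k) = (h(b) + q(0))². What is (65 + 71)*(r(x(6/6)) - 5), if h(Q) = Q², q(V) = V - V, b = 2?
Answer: 17816/25 ≈ 712.64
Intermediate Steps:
q(V) = 0
x(k) = -16/5 (x(k) = -(2² + 0)²/5 = -(4 + 0)²/5 = -⅕*4² = -⅕*16 = -16/5)
(65 + 71)*(r(x(6/6)) - 5) = (65 + 71)*((-16/5)² - 5) = 136*(256/25 - 5) = 136*(131/25) = 17816/25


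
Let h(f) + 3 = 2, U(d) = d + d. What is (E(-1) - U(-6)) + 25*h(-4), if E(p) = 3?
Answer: -10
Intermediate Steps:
U(d) = 2*d
h(f) = -1 (h(f) = -3 + 2 = -1)
(E(-1) - U(-6)) + 25*h(-4) = (3 - 2*(-6)) + 25*(-1) = (3 - 1*(-12)) - 25 = (3 + 12) - 25 = 15 - 25 = -10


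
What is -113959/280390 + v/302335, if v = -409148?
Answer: -2712269127/1541303830 ≈ -1.7597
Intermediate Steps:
-113959/280390 + v/302335 = -113959/280390 - 409148/302335 = -2712269127/1541303830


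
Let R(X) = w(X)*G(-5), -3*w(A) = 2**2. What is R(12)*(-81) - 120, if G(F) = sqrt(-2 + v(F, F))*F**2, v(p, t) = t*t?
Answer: -120 + 2700*sqrt(23) ≈ 12829.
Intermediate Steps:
w(A) = -4/3 (w(A) = -1/3*2**2 = -1/3*4 = -4/3)
v(p, t) = t**2
G(F) = F**2*sqrt(-2 + F**2) (G(F) = sqrt(-2 + F**2)*F**2 = F**2*sqrt(-2 + F**2))
R(X) = -100*sqrt(23)/3 (R(X) = -4*(-5)**2*sqrt(-2 + (-5)**2)/3 = -100*sqrt(-2 + 25)/3 = -100*sqrt(23)/3)
R(12)*(-81) - 120 = -100*sqrt(23)/3*(-81) - 120 = 2700*sqrt(23) - 120 = -120 + 2700*sqrt(23)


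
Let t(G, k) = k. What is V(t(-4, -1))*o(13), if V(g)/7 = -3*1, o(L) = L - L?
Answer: 0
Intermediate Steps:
o(L) = 0
V(g) = -21 (V(g) = 7*(-3*1) = 7*(-3) = -21)
V(t(-4, -1))*o(13) = -21*0 = 0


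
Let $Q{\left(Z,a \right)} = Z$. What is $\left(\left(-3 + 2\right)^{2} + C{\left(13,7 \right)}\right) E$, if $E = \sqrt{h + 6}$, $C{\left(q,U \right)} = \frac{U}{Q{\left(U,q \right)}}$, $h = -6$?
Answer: $0$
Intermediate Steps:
$C{\left(q,U \right)} = 1$ ($C{\left(q,U \right)} = \frac{U}{U} = 1$)
$E = 0$ ($E = \sqrt{-6 + 6} = \sqrt{0} = 0$)
$\left(\left(-3 + 2\right)^{2} + C{\left(13,7 \right)}\right) E = \left(\left(-3 + 2\right)^{2} + 1\right) 0 = \left(\left(-1\right)^{2} + 1\right) 0 = \left(1 + 1\right) 0 = 2 \cdot 0 = 0$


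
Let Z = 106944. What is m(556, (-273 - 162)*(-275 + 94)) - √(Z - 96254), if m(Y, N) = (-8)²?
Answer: 64 - √10690 ≈ -39.392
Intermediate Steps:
m(Y, N) = 64
m(556, (-273 - 162)*(-275 + 94)) - √(Z - 96254) = 64 - √(106944 - 96254) = 64 - √10690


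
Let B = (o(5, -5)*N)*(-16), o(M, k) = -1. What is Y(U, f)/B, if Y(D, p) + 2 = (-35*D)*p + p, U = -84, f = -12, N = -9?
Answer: 17647/72 ≈ 245.10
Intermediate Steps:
Y(D, p) = -2 + p - 35*D*p (Y(D, p) = -2 + ((-35*D)*p + p) = -2 + (-35*D*p + p) = -2 + (p - 35*D*p) = -2 + p - 35*D*p)
B = -144 (B = -1*(-9)*(-16) = 9*(-16) = -144)
Y(U, f)/B = (-2 - 12 - 35*(-84)*(-12))/(-144) = (-2 - 12 - 35280)*(-1/144) = -35294*(-1/144) = 17647/72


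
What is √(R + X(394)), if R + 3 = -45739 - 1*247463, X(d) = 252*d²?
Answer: √38826267 ≈ 6231.1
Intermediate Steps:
R = -293205 (R = -3 + (-45739 - 1*247463) = -3 + (-45739 - 247463) = -3 - 293202 = -293205)
√(R + X(394)) = √(-293205 + 252*394²) = √(-293205 + 252*155236) = √(-293205 + 39119472) = √38826267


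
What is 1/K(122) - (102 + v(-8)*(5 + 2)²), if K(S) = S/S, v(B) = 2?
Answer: -199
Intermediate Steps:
K(S) = 1
1/K(122) - (102 + v(-8)*(5 + 2)²) = 1/1 - (102 + 2*(5 + 2)²) = 1 - (102 + 2*7²) = 1 - (102 + 2*49) = 1 - (102 + 98) = 1 - 1*200 = 1 - 200 = -199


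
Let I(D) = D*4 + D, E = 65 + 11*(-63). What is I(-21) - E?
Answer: 523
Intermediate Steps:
E = -628 (E = 65 - 693 = -628)
I(D) = 5*D (I(D) = 4*D + D = 5*D)
I(-21) - E = 5*(-21) - 1*(-628) = -105 + 628 = 523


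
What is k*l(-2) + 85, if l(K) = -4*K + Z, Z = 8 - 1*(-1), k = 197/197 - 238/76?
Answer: 1853/38 ≈ 48.763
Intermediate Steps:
k = -81/38 (k = 197*(1/197) - 238*1/76 = 1 - 119/38 = -81/38 ≈ -2.1316)
Z = 9 (Z = 8 + 1 = 9)
l(K) = 9 - 4*K (l(K) = -4*K + 9 = 9 - 4*K)
k*l(-2) + 85 = -81*(9 - 4*(-2))/38 + 85 = -81*(9 + 8)/38 + 85 = -81/38*17 + 85 = -1377/38 + 85 = 1853/38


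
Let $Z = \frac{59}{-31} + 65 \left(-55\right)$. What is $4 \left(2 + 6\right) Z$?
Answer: $- \frac{3548288}{31} \approx -1.1446 \cdot 10^{5}$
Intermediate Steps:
$Z = - \frac{110884}{31}$ ($Z = 59 \left(- \frac{1}{31}\right) - 3575 = - \frac{59}{31} - 3575 = - \frac{110884}{31} \approx -3576.9$)
$4 \left(2 + 6\right) Z = 4 \left(2 + 6\right) \left(- \frac{110884}{31}\right) = 4 \cdot 8 \left(- \frac{110884}{31}\right) = 32 \left(- \frac{110884}{31}\right) = - \frac{3548288}{31}$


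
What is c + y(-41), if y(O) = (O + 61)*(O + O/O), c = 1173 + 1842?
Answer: 2215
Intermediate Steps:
c = 3015
y(O) = (1 + O)*(61 + O) (y(O) = (61 + O)*(O + 1) = (61 + O)*(1 + O) = (1 + O)*(61 + O))
c + y(-41) = 3015 + (61 + (-41)**2 + 62*(-41)) = 3015 + (61 + 1681 - 2542) = 3015 - 800 = 2215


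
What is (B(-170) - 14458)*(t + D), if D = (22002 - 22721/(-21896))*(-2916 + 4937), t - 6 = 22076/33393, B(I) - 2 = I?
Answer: -237774247723104192389/365586564 ≈ -6.5039e+11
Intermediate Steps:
B(I) = 2 + I
t = 222434/33393 (t = 6 + 22076/33393 = 222434/33393 ≈ 6.6611)
D = 973674374773/21896 (D = (22002 - 22721*(-1/21896))*2021 = (22002 + 22721/21896)*2021 = (481778513/21896)*2021 = 973674374773/21896 ≈ 4.4468e+7)
(B(-170) - 14458)*(t + D) = ((2 - 170) - 14458)*(222434/33393 + 973674374773/21896) = (-168 - 14458)*(32513913267209653/731173128) = -14626*32513913267209653/731173128 = -237774247723104192389/365586564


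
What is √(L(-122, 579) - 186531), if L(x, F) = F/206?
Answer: 3*I*√879501138/206 ≈ 431.89*I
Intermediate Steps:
L(x, F) = F/206 (L(x, F) = F*(1/206) = F/206)
√(L(-122, 579) - 186531) = √((1/206)*579 - 186531) = √(579/206 - 186531) = √(-38424807/206) = 3*I*√879501138/206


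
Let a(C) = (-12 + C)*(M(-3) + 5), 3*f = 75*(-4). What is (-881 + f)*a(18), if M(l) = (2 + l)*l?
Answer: -47088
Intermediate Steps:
M(l) = l*(2 + l)
f = -100 (f = (75*(-4))/3 = (1/3)*(-300) = -100)
a(C) = -96 + 8*C (a(C) = (-12 + C)*(-3*(2 - 3) + 5) = (-12 + C)*(-3*(-1) + 5) = (-12 + C)*(3 + 5) = (-12 + C)*8 = -96 + 8*C)
(-881 + f)*a(18) = (-881 - 100)*(-96 + 8*18) = -981*(-96 + 144) = -981*48 = -47088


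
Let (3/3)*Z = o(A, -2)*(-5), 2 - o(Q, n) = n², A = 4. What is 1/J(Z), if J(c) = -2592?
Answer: -1/2592 ≈ -0.00038580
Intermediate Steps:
o(Q, n) = 2 - n²
Z = 10 (Z = (2 - 1*(-2)²)*(-5) = (2 - 1*4)*(-5) = (2 - 4)*(-5) = -2*(-5) = 10)
1/J(Z) = 1/(-2592) = -1/2592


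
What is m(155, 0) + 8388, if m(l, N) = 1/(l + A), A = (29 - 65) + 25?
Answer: 1207873/144 ≈ 8388.0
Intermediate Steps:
A = -11 (A = -36 + 25 = -11)
m(l, N) = 1/(-11 + l) (m(l, N) = 1/(l - 11) = 1/(-11 + l))
m(155, 0) + 8388 = 1/(-11 + 155) + 8388 = 1/144 + 8388 = 1207873/144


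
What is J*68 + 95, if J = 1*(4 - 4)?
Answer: 95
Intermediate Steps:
J = 0 (J = 1*0 = 0)
J*68 + 95 = 0*68 + 95 = 0 + 95 = 95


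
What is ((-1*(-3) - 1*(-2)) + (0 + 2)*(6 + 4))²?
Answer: 625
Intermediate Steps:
((-1*(-3) - 1*(-2)) + (0 + 2)*(6 + 4))² = ((3 + 2) + 2*10)² = (5 + 20)² = 25² = 625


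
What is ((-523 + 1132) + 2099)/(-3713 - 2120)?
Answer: -2708/5833 ≈ -0.46426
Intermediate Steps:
((-523 + 1132) + 2099)/(-3713 - 2120) = (609 + 2099)/(-5833) = 2708*(-1/5833) = -2708/5833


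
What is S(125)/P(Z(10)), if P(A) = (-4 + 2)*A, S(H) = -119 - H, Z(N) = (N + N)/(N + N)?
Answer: 122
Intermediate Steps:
Z(N) = 1 (Z(N) = (2*N)/((2*N)) = (2*N)*(1/(2*N)) = 1)
P(A) = -2*A
S(125)/P(Z(10)) = (-119 - 1*125)/((-2*1)) = (-119 - 125)/(-2) = -244*(-½) = 122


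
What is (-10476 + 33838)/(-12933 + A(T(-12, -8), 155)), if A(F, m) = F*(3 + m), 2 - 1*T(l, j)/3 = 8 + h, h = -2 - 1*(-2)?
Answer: -23362/15777 ≈ -1.4808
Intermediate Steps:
h = 0 (h = -2 + 2 = 0)
T(l, j) = -18 (T(l, j) = 6 - 3*(8 + 0) = 6 - 3*8 = 6 - 24 = -18)
(-10476 + 33838)/(-12933 + A(T(-12, -8), 155)) = (-10476 + 33838)/(-12933 - 18*(3 + 155)) = 23362/(-12933 - 18*158) = 23362/(-12933 - 2844) = 23362/(-15777) = 23362*(-1/15777) = -23362/15777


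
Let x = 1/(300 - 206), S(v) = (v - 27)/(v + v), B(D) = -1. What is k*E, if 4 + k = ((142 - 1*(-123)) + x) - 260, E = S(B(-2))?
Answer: 665/47 ≈ 14.149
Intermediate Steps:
S(v) = (-27 + v)/(2*v) (S(v) = (-27 + v)/((2*v)) = (-27 + v)*(1/(2*v)) = (-27 + v)/(2*v))
E = 14 (E = (½)*(-27 - 1)/(-1) = (½)*(-1)*(-28) = 14)
x = 1/94 ≈ 0.010638
k = 95/94 (k = -4 + (((142 - 1*(-123)) + 1/94) - 260) = -4 + (((142 + 123) + 1/94) - 260) = -4 + ((265 + 1/94) - 260) = -4 + (24911/94 - 260) = -4 + 471/94 = 95/94 ≈ 1.0106)
k*E = (95/94)*14 = 665/47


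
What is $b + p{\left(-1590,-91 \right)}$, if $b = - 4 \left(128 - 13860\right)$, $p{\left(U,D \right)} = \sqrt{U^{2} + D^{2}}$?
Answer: $54928 + \sqrt{2536381} \approx 56521.0$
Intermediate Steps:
$p{\left(U,D \right)} = \sqrt{D^{2} + U^{2}}$
$b = 54928$ ($b = - 4 \left(128 - 13860\right) = \left(-4\right) \left(-13732\right) = 54928$)
$b + p{\left(-1590,-91 \right)} = 54928 + \sqrt{\left(-91\right)^{2} + \left(-1590\right)^{2}} = 54928 + \sqrt{8281 + 2528100} = 54928 + \sqrt{2536381}$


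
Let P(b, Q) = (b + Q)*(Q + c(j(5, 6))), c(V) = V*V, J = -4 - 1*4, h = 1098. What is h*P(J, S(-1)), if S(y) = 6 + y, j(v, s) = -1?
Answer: -19764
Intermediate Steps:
J = -8 (J = -4 - 4 = -8)
c(V) = V**2
P(b, Q) = (1 + Q)*(Q + b) (P(b, Q) = (b + Q)*(Q + (-1)**2) = (Q + b)*(Q + 1) = (Q + b)*(1 + Q) = (1 + Q)*(Q + b))
h*P(J, S(-1)) = 1098*((6 - 1) - 8 + (6 - 1)**2 + (6 - 1)*(-8)) = 1098*(5 - 8 + 5**2 + 5*(-8)) = 1098*(5 - 8 + 25 - 40) = 1098*(-18) = -19764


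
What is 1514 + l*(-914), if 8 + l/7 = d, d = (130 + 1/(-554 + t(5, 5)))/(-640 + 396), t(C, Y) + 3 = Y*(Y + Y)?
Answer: 3470424983/61854 ≈ 56107.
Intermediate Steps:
t(C, Y) = -3 + 2*Y² (t(C, Y) = -3 + Y*(Y + Y) = -3 + Y*(2*Y) = -3 + 2*Y²)
d = -65909/123708 (d = (130 + 1/(-554 + (-3 + 2*5²)))/(-640 + 396) = (130 + 1/(-554 + (-3 + 2*25)))/(-244) = (130 + 1/(-554 + (-3 + 50)))*(-1/244) = (130 + 1/(-554 + 47))*(-1/244) = (130 + 1/(-507))*(-1/244) = (130 - 1/507)*(-1/244) = (65909/507)*(-1/244) = -65909/123708 ≈ -0.53278)
l = -7389011/123708 (l = -56 + 7*(-65909/123708) = -56 - 461363/123708 = -7389011/123708 ≈ -59.729)
1514 + l*(-914) = 1514 - 7389011/123708*(-914) = 1514 + 3376778027/61854 = 3470424983/61854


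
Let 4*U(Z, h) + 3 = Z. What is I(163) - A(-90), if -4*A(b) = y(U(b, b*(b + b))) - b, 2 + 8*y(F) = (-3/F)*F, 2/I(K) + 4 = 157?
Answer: 109459/4896 ≈ 22.357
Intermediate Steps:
U(Z, h) = -3/4 + Z/4
I(K) = 2/153 (I(K) = 2/(-4 + 157) = 2/153)
y(F) = -5/8 (y(F) = -1/4 + ((-3/F)*F)/8 = -1/4 + (1/8)*(-3) = -1/4 - 3/8 = -5/8)
A(b) = 5/32 + b/4 (A(b) = -(-5/8 - b)/4 = 5/32 + b/4)
I(163) - A(-90) = 2/153 - (5/32 + (1/4)*(-90)) = 2/153 - (5/32 - 45/2) = 2/153 - 1*(-715/32) = 2/153 + 715/32 = 109459/4896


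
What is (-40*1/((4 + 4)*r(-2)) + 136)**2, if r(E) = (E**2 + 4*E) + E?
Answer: 674041/36 ≈ 18723.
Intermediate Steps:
r(E) = E**2 + 5*E
(-40*1/((4 + 4)*r(-2)) + 136)**2 = (-40*(-1/(2*(4 + 4)*(5 - 2))) + 136)**2 = (-40/(-2*3*8) + 136)**2 = (-40/((-6*8)) + 136)**2 = (-40/(-48) + 136)**2 = (-40*(-1/48) + 136)**2 = (5/6 + 136)**2 = (821/6)**2 = 674041/36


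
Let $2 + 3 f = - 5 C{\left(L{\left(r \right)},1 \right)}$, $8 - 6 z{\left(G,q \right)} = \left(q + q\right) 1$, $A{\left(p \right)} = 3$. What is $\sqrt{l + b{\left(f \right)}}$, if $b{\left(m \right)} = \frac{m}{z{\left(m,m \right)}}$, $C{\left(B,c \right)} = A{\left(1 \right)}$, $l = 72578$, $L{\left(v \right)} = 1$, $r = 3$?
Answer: $\frac{\sqrt{61036619}}{29} \approx 269.4$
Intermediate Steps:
$z{\left(G,q \right)} = \frac{4}{3} - \frac{q}{3}$ ($z{\left(G,q \right)} = \frac{4}{3} - \frac{\left(q + q\right) 1}{6} = \frac{4}{3} - \frac{2 q 1}{6} = \frac{4}{3} - \frac{2 q}{6} = \frac{4}{3} - \frac{q}{3}$)
$C{\left(B,c \right)} = 3$
$f = - \frac{17}{3}$ ($f = - \frac{2}{3} + \frac{\left(-5\right) 3}{3} = - \frac{2}{3} + \frac{1}{3} \left(-15\right) = - \frac{2}{3} - 5 = - \frac{17}{3} \approx -5.6667$)
$b{\left(m \right)} = \frac{m}{\frac{4}{3} - \frac{m}{3}}$
$\sqrt{l + b{\left(f \right)}} = \sqrt{72578 - - \frac{17}{-4 - \frac{17}{3}}} = \sqrt{72578 - - \frac{17}{- \frac{29}{3}}} = \sqrt{72578 - \left(-17\right) \left(- \frac{3}{29}\right)} = \sqrt{72578 - \frac{51}{29}} = \sqrt{\frac{2104711}{29}} = \frac{\sqrt{61036619}}{29}$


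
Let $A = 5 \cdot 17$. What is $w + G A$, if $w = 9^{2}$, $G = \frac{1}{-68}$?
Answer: $\frac{319}{4} \approx 79.75$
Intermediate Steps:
$G = - \frac{1}{68} \approx -0.014706$
$A = 85$
$w = 81$
$w + G A = 81 - \frac{5}{4} = \frac{319}{4}$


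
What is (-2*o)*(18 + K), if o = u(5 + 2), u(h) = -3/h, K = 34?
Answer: 312/7 ≈ 44.571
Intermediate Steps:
o = -3/7 (o = -3/(5 + 2) = -3/7 ≈ -0.42857)
(-2*o)*(18 + K) = (-2*(-3/7))*(18 + 34) = (6/7)*52 = 312/7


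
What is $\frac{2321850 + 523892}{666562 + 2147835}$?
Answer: $\frac{2845742}{2814397} \approx 1.0111$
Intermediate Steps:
$\frac{2321850 + 523892}{666562 + 2147835} = \frac{2845742}{2814397}$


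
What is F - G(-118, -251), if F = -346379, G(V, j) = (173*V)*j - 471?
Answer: -5469822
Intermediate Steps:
G(V, j) = -471 + 173*V*j (G(V, j) = 173*V*j - 471 = -471 + 173*V*j)
F - G(-118, -251) = -346379 - (-471 + 173*(-118)*(-251)) = -346379 - (-471 + 5123914) = -346379 - 1*5123443 = -346379 - 5123443 = -5469822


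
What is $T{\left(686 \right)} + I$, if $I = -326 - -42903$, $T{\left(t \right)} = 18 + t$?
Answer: $43281$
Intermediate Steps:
$I = 42577$ ($I = -326 + 42903 = 42577$)
$T{\left(686 \right)} + I = \left(18 + 686\right) + 42577 = 704 + 42577 = 43281$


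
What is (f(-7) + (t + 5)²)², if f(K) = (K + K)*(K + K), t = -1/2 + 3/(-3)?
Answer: 693889/16 ≈ 43368.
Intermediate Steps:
t = -3/2 (t = -1*½ + 3*(-⅓) = -½ - 1 = -3/2 ≈ -1.5000)
f(K) = 4*K² (f(K) = (2*K)*(2*K) = 4*K²)
(f(-7) + (t + 5)²)² = (4*(-7)² + (-3/2 + 5)²)² = (4*49 + (7/2)²)² = (196 + 49/4)² = (833/4)² = 693889/16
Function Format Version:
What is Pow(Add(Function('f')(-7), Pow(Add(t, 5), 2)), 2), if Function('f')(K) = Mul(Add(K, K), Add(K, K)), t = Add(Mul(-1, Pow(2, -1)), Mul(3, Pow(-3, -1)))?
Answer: Rational(693889, 16) ≈ 43368.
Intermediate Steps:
t = Rational(-3, 2) (t = Add(Mul(-1, Rational(1, 2)), Mul(3, Rational(-1, 3))) = Add(Rational(-1, 2), -1) = Rational(-3, 2) ≈ -1.5000)
Function('f')(K) = Mul(4, Pow(K, 2)) (Function('f')(K) = Mul(Mul(2, K), Mul(2, K)) = Mul(4, Pow(K, 2)))
Pow(Add(Function('f')(-7), Pow(Add(t, 5), 2)), 2) = Pow(Add(Mul(4, Pow(-7, 2)), Pow(Add(Rational(-3, 2), 5), 2)), 2) = Pow(Add(Mul(4, 49), Pow(Rational(7, 2), 2)), 2) = Pow(Add(196, Rational(49, 4)), 2) = Pow(Rational(833, 4), 2) = Rational(693889, 16)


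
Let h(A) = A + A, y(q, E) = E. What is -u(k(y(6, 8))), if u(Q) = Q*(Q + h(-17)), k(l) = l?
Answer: 208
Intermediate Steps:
h(A) = 2*A
u(Q) = Q*(-34 + Q) (u(Q) = Q*(Q + 2*(-17)) = Q*(Q - 34) = Q*(-34 + Q))
-u(k(y(6, 8))) = -8*(-34 + 8) = -8*(-26) = -1*(-208) = 208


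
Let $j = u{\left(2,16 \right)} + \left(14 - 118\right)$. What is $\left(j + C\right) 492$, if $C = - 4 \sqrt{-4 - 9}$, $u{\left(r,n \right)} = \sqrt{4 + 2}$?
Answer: $-51168 + 492 \sqrt{6} - 1968 i \sqrt{13} \approx -49963.0 - 7095.7 i$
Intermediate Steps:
$u{\left(r,n \right)} = \sqrt{6}$
$C = - 4 i \sqrt{13}$ ($C = - 4 \sqrt{-13} = - 4 i \sqrt{13} \approx - 14.422 i$)
$j = -104 + \sqrt{6}$ ($j = \sqrt{6} + \left(14 - 118\right) = \sqrt{6} - 104 = -104 + \sqrt{6} \approx -101.55$)
$\left(j + C\right) 492 = \left(\left(-104 + \sqrt{6}\right) - 4 i \sqrt{13}\right) 492 = \left(-104 + \sqrt{6} - 4 i \sqrt{13}\right) 492 = -51168 + 492 \sqrt{6} - 1968 i \sqrt{13}$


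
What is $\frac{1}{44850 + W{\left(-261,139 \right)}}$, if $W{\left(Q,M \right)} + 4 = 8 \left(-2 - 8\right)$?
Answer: $\frac{1}{44766} \approx 2.2338 \cdot 10^{-5}$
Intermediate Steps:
$W{\left(Q,M \right)} = -84$ ($W{\left(Q,M \right)} = -4 + 8 \left(-2 - 8\right) = -4 + 8 \left(-10\right) = -4 - 80 = -84$)
$\frac{1}{44850 + W{\left(-261,139 \right)}} = \frac{1}{44850 - 84} = \frac{1}{44766}$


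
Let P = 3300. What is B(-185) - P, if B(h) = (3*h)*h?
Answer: 99375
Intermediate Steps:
B(h) = 3*h**2
B(-185) - P = 3*(-185)**2 - 1*3300 = 3*34225 - 3300 = 102675 - 3300 = 99375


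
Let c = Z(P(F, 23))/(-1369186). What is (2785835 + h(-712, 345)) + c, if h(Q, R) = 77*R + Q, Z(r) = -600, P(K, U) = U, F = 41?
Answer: 1924861923284/684593 ≈ 2.8117e+6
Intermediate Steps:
h(Q, R) = Q + 77*R
c = 300/684593 (c = -600/(-1369186) = -600*(-1/1369186) = 300/684593 ≈ 0.00043822)
(2785835 + h(-712, 345)) + c = (2785835 + (-712 + 77*345)) + 300/684593 = (2785835 + (-712 + 26565)) + 300/684593 = (2785835 + 25853) + 300/684593 = 2811688 + 300/684593 = 1924861923284/684593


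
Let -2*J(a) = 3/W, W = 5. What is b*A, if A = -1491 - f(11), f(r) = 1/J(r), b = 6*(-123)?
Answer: 1097898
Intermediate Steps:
J(a) = -3/10 (J(a) = -3/(2*5) = -½*⅗ = -3/10)
b = -738
f(r) = -10/3 (f(r) = 1/(-3/10) = -10/3)
A = -4463/3 (A = -1491 - 1*(-10/3) = -1491 + 10/3 = -4463/3 ≈ -1487.7)
b*A = -738*(-4463/3) = 1097898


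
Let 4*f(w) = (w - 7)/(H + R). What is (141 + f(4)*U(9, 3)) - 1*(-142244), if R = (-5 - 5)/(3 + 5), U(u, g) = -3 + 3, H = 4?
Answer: 142385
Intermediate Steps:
U(u, g) = 0
R = -5/4 (R = -10/8 = -10*⅛ = -5/4 ≈ -1.2500)
f(w) = -7/11 + w/11 (f(w) = ((w - 7)/(4 - 5/4))/4 = ((-7 + w)/(11/4))/4 = ((-7 + w)*(4/11))/4 = (-28/11 + 4*w/11)/4 = -7/11 + w/11)
(141 + f(4)*U(9, 3)) - 1*(-142244) = (141 + (-7/11 + (1/11)*4)*0) - 1*(-142244) = (141 + (-7/11 + 4/11)*0) + 142244 = (141 - 3/11*0) + 142244 = (141 + 0) + 142244 = 141 + 142244 = 142385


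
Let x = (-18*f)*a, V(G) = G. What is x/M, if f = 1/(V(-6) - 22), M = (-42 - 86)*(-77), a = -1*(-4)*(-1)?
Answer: -9/34496 ≈ -0.00026090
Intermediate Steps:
a = -4 (a = 4*(-1) = -4)
M = 9856 (M = -128*(-77) = 9856)
f = -1/28 (f = 1/(-6 - 22) = 1/(-28) = -1/28 ≈ -0.035714)
x = -18/7 (x = -18*(-1/28)*(-4) = (9/14)*(-4) = -18/7 ≈ -2.5714)
x/M = -18/7/9856 = -18/7*1/9856 = -9/34496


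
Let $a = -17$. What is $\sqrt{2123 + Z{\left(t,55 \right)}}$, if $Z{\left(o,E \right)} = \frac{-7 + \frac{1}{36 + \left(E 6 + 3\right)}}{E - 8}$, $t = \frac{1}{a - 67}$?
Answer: $\frac{\sqrt{70945601689}}{5781} \approx 46.074$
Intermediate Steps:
$t = - \frac{1}{84}$ ($t = \frac{1}{-17 - 67} = \frac{1}{-84} = - \frac{1}{84} \approx -0.011905$)
$Z{\left(o,E \right)} = \frac{-7 + \frac{1}{39 + 6 E}}{-8 + E}$ ($Z{\left(o,E \right)} = \frac{-7 + \frac{1}{36 + \left(6 E + 3\right)}}{-8 + E} = \frac{-7 + \frac{1}{36 + \left(3 + 6 E\right)}}{-8 + E} = \frac{-7 + \frac{1}{39 + 6 E}}{-8 + E}$)
$\sqrt{2123 + Z{\left(t,55 \right)}} = \sqrt{2123 + \frac{2 \left(136 + 21 \cdot 55\right)}{3 \left(104 - 2 \cdot 55^{2} + 3 \cdot 55\right)}} = \sqrt{2123 + \frac{2 \left(136 + 1155\right)}{3 \left(104 - 6050 + 165\right)}} = \sqrt{2123 + \frac{2}{3} \frac{1}{104 - 6050 + 165} \cdot 1291} = \sqrt{2123 + \frac{2}{3} \frac{1}{-5781} \cdot 1291} = \sqrt{2123 + \frac{2}{3} \left(- \frac{1}{5781}\right) 1291} = \sqrt{2123 - \frac{2582}{17343}} = \sqrt{\frac{36816607}{17343}} = \frac{\sqrt{70945601689}}{5781}$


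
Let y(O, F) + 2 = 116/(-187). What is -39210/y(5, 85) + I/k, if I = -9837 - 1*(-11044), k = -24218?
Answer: 17757232343/1186682 ≈ 14964.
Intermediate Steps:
y(O, F) = -490/187 (y(O, F) = -2 + 116/(-187) = -2 + 116*(-1/187) = -2 - 116/187 = -490/187)
I = 1207 (I = -9837 + 11044 = 1207)
-39210/y(5, 85) + I/k = -39210/(-490/187) + 1207/(-24218) = -39210*(-187/490) + 1207*(-1/24218) = 733227/49 - 1207/24218 = 17757232343/1186682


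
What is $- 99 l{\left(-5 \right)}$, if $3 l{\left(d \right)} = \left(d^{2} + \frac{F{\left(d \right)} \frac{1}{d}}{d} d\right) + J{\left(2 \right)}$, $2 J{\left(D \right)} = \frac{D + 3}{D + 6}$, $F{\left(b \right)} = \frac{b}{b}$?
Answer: $- \frac{66297}{80} \approx -828.71$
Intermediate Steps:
$F{\left(b \right)} = 1$
$J{\left(D \right)} = \frac{3 + D}{2 \left(6 + D\right)}$ ($J{\left(D \right)} = \frac{\left(D + 3\right) \frac{1}{D + 6}}{2} = \frac{\left(3 + D\right) \frac{1}{6 + D}}{2} = \frac{\frac{1}{6 + D} \left(3 + D\right)}{2} = \frac{3 + D}{2 \left(6 + D\right)}$)
$l{\left(d \right)} = \frac{5}{48} + \frac{1}{3 d} + \frac{d^{2}}{3}$ ($l{\left(d \right)} = \frac{\left(d^{2} + \frac{1 \frac{1}{d}}{d} d\right) + \frac{3 + 2}{2 \left(6 + 2\right)}}{3} = \frac{\left(d^{2} + \frac{1}{d d} d\right) + \frac{1}{2} \cdot \frac{1}{8} \cdot 5}{3} = \frac{\left(d^{2} + \frac{d}{d^{2}}\right) + \frac{1}{2} \cdot \frac{1}{8} \cdot 5}{3} = \frac{\left(d^{2} + \frac{1}{d}\right) + \frac{5}{16}}{3} = \frac{\left(\frac{1}{d} + d^{2}\right) + \frac{5}{16}}{3} = \frac{\frac{5}{16} + \frac{1}{d} + d^{2}}{3} = \frac{5}{48} + \frac{1}{3 d} + \frac{d^{2}}{3}$)
$- 99 l{\left(-5 \right)} = - 99 \frac{16 - 5 \left(5 + 16 \left(-5\right)^{2}\right)}{48 \left(-5\right)} = - 99 \cdot \frac{1}{48} \left(- \frac{1}{5}\right) \left(16 - 5 \left(5 + 16 \cdot 25\right)\right) = - 99 \cdot \frac{1}{48} \left(- \frac{1}{5}\right) \left(16 - 5 \left(5 + 400\right)\right) = - 99 \cdot \frac{1}{48} \left(- \frac{1}{5}\right) \left(16 - 2025\right) = - 99 \cdot \frac{1}{48} \left(- \frac{1}{5}\right) \left(-2009\right) = \left(-99\right) \frac{2009}{240} = - \frac{66297}{80}$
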